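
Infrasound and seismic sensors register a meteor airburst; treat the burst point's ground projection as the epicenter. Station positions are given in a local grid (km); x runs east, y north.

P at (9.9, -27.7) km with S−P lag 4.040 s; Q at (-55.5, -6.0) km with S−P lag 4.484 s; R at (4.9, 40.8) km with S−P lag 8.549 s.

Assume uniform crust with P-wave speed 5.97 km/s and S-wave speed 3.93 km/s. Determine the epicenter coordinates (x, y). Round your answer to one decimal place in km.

Distance from S−P lag: d = Δt · v_P v_S / (v_P − v_S) = Δt · (5.97·3.93)/(5.97−3.93) ≈ 11.5010·Δt.
So d_P = 46.46, d_Q = 51.57, d_R = 98.32 km.
Circle about each station: (x − 9.9)² + (y + 27.7)² = 46.46²; (x + 55.5)² + (y + 6.0)² = 51.57²; (x − 4.9)² + (y − 40.8)² = 98.32².
Subtracting pairs of circle equations eliminates x²+y² and gives linear equations (the radical axes):
-130.8 x + 43.4 y = 1750.02
-10.0 x + 137.0 y = -6684.94
Solving the 2×2 system: x ≈ -30.3, y ≈ -51.0 km.

(-30.3, -51.0)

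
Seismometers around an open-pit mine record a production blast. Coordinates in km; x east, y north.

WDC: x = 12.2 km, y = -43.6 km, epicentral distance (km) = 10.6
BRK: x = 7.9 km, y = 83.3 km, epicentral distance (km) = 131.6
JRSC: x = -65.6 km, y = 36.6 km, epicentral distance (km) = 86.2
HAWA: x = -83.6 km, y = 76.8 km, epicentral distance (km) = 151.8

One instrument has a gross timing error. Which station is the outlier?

JRSC

Solve using three stations at a time. Using WDC, BRK, HAWA (subtract circle equations pairwise → linear system) gives (x, y) ≈ (2.5, -48.2).
Distances from that point to each station vs reported:
  WDC: calculated 10.7 vs reported 10.6 → residual 0.1 km
  BRK: calculated 131.6 vs reported 131.6 → residual 0.0 km
  JRSC: calculated 108.8 vs reported 86.2 → residual 22.6 km
  HAWA: calculated 151.8 vs reported 151.8 → residual 0.0 km
WDC, BRK, HAWA are mutually consistent (residuals ≈ 0); JRSC is off by 22.6 km.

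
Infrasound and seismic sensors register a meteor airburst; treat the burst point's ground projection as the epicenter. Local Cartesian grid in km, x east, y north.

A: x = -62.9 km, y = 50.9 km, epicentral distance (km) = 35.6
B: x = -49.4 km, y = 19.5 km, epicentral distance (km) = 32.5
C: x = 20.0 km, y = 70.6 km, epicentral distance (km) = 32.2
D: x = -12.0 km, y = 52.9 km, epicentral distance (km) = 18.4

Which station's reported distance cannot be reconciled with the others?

Solve using three stations at a time. Using A, B, D (subtract circle equations pairwise → linear system) gives (x, y) ≈ (-28.0, 43.9).
Distances from that point to each station vs reported:
  A: calculated 35.6 vs reported 35.6 → residual 0.0 km
  B: calculated 32.5 vs reported 32.5 → residual 0.0 km
  C: calculated 54.9 vs reported 32.2 → residual 22.7 km
  D: calculated 18.4 vs reported 18.4 → residual 0.0 km
A, B, D are mutually consistent (residuals ≈ 0); C is off by 22.7 km.

C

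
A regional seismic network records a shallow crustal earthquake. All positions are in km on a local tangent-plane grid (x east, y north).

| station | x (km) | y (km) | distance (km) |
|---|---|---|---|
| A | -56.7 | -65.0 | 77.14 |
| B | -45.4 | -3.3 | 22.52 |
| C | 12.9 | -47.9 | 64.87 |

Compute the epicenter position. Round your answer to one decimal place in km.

Circle about each station: (x + 56.7)² + (y + 65.0)² = 77.14²; (x + 45.4)² + (y + 3.3)² = 22.52²; (x − 12.9)² + (y + 47.9)² = 64.87².
Subtracting pairs of circle equations eliminates x²+y² and gives linear equations (the radical axes):
22.6 x + 123.4 y = 75.59
139.2 x + 34.2 y = -3236.61
Solving the 2×2 system: x ≈ -24.5, y ≈ 5.1 km.

-24.5 km east, 5.1 km north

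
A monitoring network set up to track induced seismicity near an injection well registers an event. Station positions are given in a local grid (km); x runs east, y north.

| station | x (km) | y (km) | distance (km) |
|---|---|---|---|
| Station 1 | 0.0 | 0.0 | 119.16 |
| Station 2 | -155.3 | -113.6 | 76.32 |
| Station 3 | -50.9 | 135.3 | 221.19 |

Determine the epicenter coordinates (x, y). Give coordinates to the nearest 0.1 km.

-85.3 km east, -83.2 km north

Circle about each station: x² + y² = 119.16²; (x + 155.3)² + (y + 113.6)² = 76.32²; (x + 50.9)² + (y − 135.3)² = 221.19².
Subtracting the Station 1 equation from the Station 2 and Station 3 equations removes the quadratic terms:
-310.6 x − 227.2 y = 45397.41
-101.8 x + 270.6 y = -13829.01
Solving the 2×2 system: x ≈ -85.3, y ≈ -83.2 km.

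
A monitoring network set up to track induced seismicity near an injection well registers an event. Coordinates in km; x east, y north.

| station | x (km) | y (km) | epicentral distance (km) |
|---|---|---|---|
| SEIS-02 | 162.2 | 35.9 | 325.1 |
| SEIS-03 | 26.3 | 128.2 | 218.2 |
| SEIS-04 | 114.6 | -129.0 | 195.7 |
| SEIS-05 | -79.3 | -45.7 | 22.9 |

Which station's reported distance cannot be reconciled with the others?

SEIS-02

Solve using three stations at a time. Using SEIS-03, SEIS-04, SEIS-05 (subtract circle equations pairwise → linear system) gives (x, y) ≈ (-71.0, -67.1).
Distances from that point to each station vs reported:
  SEIS-02: calculated 255.0 vs reported 325.1 → residual 70.1 km
  SEIS-03: calculated 218.2 vs reported 218.2 → residual 0.0 km
  SEIS-04: calculated 195.7 vs reported 195.7 → residual 0.0 km
  SEIS-05: calculated 22.9 vs reported 22.9 → residual 0.0 km
SEIS-03, SEIS-04, SEIS-05 are mutually consistent (residuals ≈ 0); SEIS-02 is off by 70.1 km.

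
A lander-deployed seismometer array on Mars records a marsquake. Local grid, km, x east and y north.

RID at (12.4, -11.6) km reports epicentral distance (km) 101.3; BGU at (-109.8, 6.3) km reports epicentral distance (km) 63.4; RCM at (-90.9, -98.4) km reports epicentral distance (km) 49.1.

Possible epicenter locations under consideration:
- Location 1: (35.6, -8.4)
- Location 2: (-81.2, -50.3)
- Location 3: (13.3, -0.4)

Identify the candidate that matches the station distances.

Location 2

For each candidate, compare |candidate − station| to the reported distance:
Location 1: residuals RID 77.9, BGU 82.7, RCM 106.1 → max 106.1 km
Location 2: residuals RID 0.0, BGU 0.0, RCM 0.0 → max 0.0 km
Location 3: residuals RID 90.1, BGU 59.9, RCM 93.9 → max 93.9 km
Only Location 2 has all residuals ≈ 0.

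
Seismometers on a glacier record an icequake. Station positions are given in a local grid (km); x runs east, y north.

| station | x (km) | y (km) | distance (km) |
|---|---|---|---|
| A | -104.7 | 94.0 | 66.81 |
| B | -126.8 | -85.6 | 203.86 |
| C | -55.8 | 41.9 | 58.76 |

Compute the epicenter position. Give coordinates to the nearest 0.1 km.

x ≈ -38.0 km, y ≈ 97.9 km

Circle about each station: (x + 104.7)² + (y − 94.0)² = 66.81²; (x + 126.8)² + (y + 85.6)² = 203.86²; (x + 55.8)² + (y − 41.9)² = 58.76².
Subtracting the A equation from the B and C equations removes the quadratic terms:
-44.2 x − 359.2 y = -33487.81
97.8 x − 104.2 y = -13918.00
Solving the 2×2 system: x ≈ -38.0, y ≈ 97.9 km.
Check against A (with the unrounded x, y): √((x + 104.7)²+(y − 94.0)²) = 66.81 ≈ 66.81 km. ✓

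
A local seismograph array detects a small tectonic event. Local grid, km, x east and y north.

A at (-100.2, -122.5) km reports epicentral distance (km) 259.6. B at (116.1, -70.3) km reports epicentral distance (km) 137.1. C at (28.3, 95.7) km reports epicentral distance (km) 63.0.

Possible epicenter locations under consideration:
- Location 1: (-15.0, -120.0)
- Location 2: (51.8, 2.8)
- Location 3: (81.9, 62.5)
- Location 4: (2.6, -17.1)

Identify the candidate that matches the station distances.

For each candidate, compare |candidate − station| to the reported distance:
Location 1: residuals A 174.4, B 3.1, C 157.0 → max 174.4 km
Location 2: residuals A 62.6, B 39.7, C 32.8 → max 62.6 km
Location 3: residuals A 0.0, B 0.0, C 0.0 → max 0.0 km
Location 4: residuals A 112.4, B 11.8, C 52.7 → max 112.4 km
Only Location 3 has all residuals ≈ 0.

Location 3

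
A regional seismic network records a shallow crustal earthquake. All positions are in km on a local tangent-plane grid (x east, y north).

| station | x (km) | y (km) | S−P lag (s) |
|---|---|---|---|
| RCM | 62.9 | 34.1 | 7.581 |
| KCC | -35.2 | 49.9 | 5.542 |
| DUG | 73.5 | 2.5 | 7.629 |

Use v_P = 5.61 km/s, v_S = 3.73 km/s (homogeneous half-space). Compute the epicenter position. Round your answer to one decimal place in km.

x ≈ -10.9 km, y ≈ -6.8 km

Distance from S−P lag: d = Δt · v_P v_S / (v_P − v_S) = Δt · (5.61·3.73)/(5.61−3.73) ≈ 11.1305·Δt.
So d_RCM = 84.38, d_KCC = 61.69, d_DUG = 84.91 km.
Circle about each station: (x − 62.9)² + (y − 34.1)² = 84.38²; (x + 35.2)² + (y − 49.9)² = 61.69²; (x − 73.5)² + (y − 2.5)² = 84.91².
Subtracting the RCM equation from the KCC and DUG equations removes the quadratic terms:
-196.2 x + 31.6 y = 1924.16
21.2 x − 63.2 y = 199.56
Solving the 2×2 system: x ≈ -10.9, y ≈ -6.8 km.
Check against RCM (with the unrounded x, y): √((x − 62.9)²+(y − 34.1)²) = 84.39 ≈ 84.38 km. ✓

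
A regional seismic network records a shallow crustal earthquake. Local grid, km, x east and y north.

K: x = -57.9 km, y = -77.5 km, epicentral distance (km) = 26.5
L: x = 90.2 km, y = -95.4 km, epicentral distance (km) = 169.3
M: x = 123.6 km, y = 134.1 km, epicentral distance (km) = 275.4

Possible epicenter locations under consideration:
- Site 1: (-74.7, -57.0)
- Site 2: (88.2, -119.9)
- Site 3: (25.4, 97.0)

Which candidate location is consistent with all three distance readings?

For each candidate, compare |candidate − station| to the reported distance:
Site 1: residuals K 0.0, L 0.0, M 0.0 → max 0.0 km
Site 2: residuals K 125.6, L 144.7, M 18.9 → max 144.7 km
Site 3: residuals K 166.9, L 33.7, M 170.4 → max 170.4 km
Only Site 1 has all residuals ≈ 0.

Site 1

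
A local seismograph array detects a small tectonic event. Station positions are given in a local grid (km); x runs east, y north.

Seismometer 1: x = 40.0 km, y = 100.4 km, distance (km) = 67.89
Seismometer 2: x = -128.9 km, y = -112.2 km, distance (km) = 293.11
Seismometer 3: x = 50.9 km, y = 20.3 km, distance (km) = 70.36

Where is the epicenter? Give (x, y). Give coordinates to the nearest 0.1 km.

x ≈ 100.7 km, y ≈ 70.0 km

Circle about each station: (x − 40.0)² + (y − 100.4)² = 67.89²; (x + 128.9)² + (y + 112.2)² = 293.11²; (x − 50.9)² + (y − 20.3)² = 70.36².
Subtracting pairs of circle equations eliminates x²+y² and gives linear equations (the radical axes):
-337.8 x − 425.2 y = -63780.53
21.8 x − 160.2 y = -9018.74
Solving the 2×2 system: x ≈ 100.7, y ≈ 70.0 km.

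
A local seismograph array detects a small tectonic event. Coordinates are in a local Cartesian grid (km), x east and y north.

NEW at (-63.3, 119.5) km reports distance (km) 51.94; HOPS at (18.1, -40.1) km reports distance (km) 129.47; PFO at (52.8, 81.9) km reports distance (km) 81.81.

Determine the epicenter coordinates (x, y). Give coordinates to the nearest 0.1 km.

Circle about each station: (x + 63.3)² + (y − 119.5)² = 51.94²; (x − 18.1)² + (y + 40.1)² = 129.47²; (x − 52.8)² + (y − 81.9)² = 81.81².
Subtracting pairs of circle equations eliminates x²+y² and gives linear equations (the radical axes):
162.8 x − 319.2 y = -30416.24
232.2 x − 75.2 y = -12786.80
Solving the 2×2 system: x ≈ -29.0, y ≈ 80.5 km.

-29.0 km east, 80.5 km north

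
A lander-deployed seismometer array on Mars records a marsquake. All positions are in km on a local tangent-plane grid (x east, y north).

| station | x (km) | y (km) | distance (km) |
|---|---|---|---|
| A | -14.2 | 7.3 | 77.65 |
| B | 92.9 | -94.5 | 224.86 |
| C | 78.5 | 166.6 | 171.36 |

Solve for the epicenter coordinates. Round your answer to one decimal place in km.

Circle about each station: (x + 14.2)² + (y − 7.3)² = 77.65²; (x − 92.9)² + (y + 94.5)² = 224.86²; (x − 78.5)² + (y − 166.6)² = 171.36².
Subtracting pairs of circle equations eliminates x²+y² and gives linear equations (the radical axes):
214.2 x − 203.6 y = -27226.77
185.4 x + 318.6 y = 10328.15
Solving the 2×2 system: x ≈ -62.0, y ≈ 68.5 km.

(-62.0, 68.5)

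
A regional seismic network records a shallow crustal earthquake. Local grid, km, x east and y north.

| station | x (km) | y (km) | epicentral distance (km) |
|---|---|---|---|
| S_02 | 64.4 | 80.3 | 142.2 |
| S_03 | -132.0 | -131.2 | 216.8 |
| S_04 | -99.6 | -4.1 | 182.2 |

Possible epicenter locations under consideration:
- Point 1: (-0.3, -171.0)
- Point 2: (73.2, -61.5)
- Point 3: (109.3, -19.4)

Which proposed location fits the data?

Point 2

For each candidate, compare |candidate − station| to the reported distance:
Point 1: residuals S_02 117.3, S_03 79.2, S_04 12.0 → max 117.3 km
Point 2: residuals S_02 0.1, S_03 0.1, S_04 0.1 → max 0.1 km
Point 3: residuals S_02 32.9, S_03 49.1, S_04 27.3 → max 49.1 km
Only Point 2 has all residuals ≈ 0.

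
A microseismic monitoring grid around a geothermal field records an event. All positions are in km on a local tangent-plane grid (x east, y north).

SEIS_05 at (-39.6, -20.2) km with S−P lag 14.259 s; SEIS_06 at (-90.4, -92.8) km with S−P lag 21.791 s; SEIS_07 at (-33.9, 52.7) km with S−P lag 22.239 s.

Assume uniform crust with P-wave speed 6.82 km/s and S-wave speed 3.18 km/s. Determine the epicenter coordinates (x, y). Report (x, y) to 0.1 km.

Distance from S−P lag: d = Δt · v_P v_S / (v_P − v_S) = Δt · (6.82·3.18)/(6.82−3.18) ≈ 5.9581·Δt.
So d_SEIS_05 = 84.96, d_SEIS_06 = 129.83, d_SEIS_07 = 132.50 km.
Circle about each station: (x + 39.6)² + (y + 20.2)² = 84.96²; (x + 90.4)² + (y + 92.8)² = 129.83²; (x + 33.9)² + (y − 52.7)² = 132.50².
Subtracting the SEIS_05 equation from the SEIS_06 and SEIS_07 equations removes the quadratic terms:
-101.6 x − 145.2 y = 5170.17
11.4 x + 145.8 y = -8387.75
Solving the 2×2 system: x ≈ 35.3, y ≈ -60.3 km.
Check against SEIS_05 (with the unrounded x, y): √((x + 39.6)²+(y + 20.2)²) = 84.93 ≈ 84.96 km. ✓

(35.3, -60.3)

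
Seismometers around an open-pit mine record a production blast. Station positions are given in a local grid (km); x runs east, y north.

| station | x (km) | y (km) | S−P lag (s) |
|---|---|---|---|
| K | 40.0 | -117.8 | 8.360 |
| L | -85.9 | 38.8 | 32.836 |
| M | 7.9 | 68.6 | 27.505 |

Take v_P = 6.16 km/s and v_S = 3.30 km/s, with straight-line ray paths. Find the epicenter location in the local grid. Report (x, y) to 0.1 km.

x ≈ 98.0 km, y ≈ -104.9 km

Distance from S−P lag: d = Δt · v_P v_S / (v_P − v_S) = Δt · (6.16·3.30)/(6.16−3.30) ≈ 7.1077·Δt.
So d_K = 59.42, d_L = 233.39, d_M = 195.50 km.
Circle about each station: (x − 40.0)² + (y + 117.8)² = 59.42²; (x + 85.9)² + (y − 38.8)² = 233.39²; (x − 7.9)² + (y − 68.6)² = 195.50².
Subtracting the K equation from the L and M equations removes the quadratic terms:
-251.8 x + 313.2 y = -57532.75
-64.2 x + 372.8 y = -45397.98
Solving the 2×2 system: x ≈ 98.0, y ≈ -104.9 km.
Check against K (with the unrounded x, y): √((x − 40.0)²+(y + 117.8)²) = 59.43 ≈ 59.42 km. ✓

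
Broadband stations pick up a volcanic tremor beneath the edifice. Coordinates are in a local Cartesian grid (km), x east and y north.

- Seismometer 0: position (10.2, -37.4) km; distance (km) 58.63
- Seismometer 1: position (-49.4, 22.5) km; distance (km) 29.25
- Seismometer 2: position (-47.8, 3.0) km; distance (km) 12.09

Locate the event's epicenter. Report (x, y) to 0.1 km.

-38.4 km east, -4.6 km north

Circle about each station: (x − 10.2)² + (y + 37.4)² = 58.63²; (x + 49.4)² + (y − 22.5)² = 29.25²; (x + 47.8)² + (y − 3.0)² = 12.09².
Subtracting the Seismometer 0 equation from the Seismometer 1 and Seismometer 2 equations removes the quadratic terms:
-119.2 x + 119.8 y = 4025.72
-116.0 x + 80.8 y = 4082.35
Solving the 2×2 system: x ≈ -38.4, y ≈ -4.6 km.
Check against Seismometer 0 (with the unrounded x, y): √((x − 10.2)²+(y + 37.4)²) = 58.63 ≈ 58.63 km. ✓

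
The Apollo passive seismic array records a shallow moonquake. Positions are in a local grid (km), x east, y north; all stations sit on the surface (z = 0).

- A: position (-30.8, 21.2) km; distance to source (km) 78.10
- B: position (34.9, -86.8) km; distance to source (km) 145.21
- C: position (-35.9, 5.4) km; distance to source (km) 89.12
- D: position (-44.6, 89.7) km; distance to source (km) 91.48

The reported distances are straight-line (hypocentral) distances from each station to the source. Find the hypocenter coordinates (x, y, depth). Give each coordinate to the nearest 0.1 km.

x ≈ 27.4 km, y ≈ 52.0 km, depth ≈ 42.0 km

Each station gives a sphere (x−x_i)² + (y−y_i)² + z² = d_i² (stations at z=0).
Subtracting the A sphere from B and C: z² cancels, leaving linear equations in x and y:
131.4 x − 216.0 y = -7632.16
-10.2 x − 31.6 y = -1922.87
Solving: x ≈ 27.404, y ≈ 52.005 km (keep extra digits for the depth step; rounded: 27.4, 52.0).
Then from the A sphere: z² = 78.10² − (x + 30.8)² − (y − 21.2)² with x = 27.404, y = 52.005, so z ≈ 41.988 ≈ 42.0 km.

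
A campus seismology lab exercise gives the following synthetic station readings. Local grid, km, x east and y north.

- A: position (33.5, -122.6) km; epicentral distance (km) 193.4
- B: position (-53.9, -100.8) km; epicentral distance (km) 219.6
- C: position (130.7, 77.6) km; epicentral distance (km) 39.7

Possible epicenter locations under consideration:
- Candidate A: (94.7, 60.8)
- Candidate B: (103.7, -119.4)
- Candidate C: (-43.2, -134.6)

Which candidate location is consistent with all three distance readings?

For each candidate, compare |candidate − station| to the reported distance:
Candidate A: residuals A 0.1, B 0.1, C 0.0 → max 0.1 km
Candidate B: residuals A 123.1, B 60.9, C 159.1 → max 159.1 km
Candidate C: residuals A 115.8, B 184.1, C 234.7 → max 234.7 km
Only Candidate A has all residuals ≈ 0.

Candidate A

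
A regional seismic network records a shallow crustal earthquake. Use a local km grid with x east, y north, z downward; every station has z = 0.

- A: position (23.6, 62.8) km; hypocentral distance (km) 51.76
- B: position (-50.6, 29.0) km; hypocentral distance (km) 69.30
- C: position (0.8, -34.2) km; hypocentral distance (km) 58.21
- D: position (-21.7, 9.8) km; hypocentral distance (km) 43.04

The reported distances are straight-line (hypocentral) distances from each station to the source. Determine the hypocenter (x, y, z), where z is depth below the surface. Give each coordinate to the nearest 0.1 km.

(13.7, 17.6, 23.2)

Each station gives a sphere (x−x_i)² + (y−y_i)² + z² = d_i² (stations at z=0).
Subtracting the A sphere from B and C: z² cancels, leaving linear equations in x and y:
-148.4 x − 67.6 y = -3222.83
-45.6 x − 194.0 y = -4039.83
Solving: x ≈ 13.698, y ≈ 17.604 km (keep extra digits for the depth step; rounded: 13.7, 17.6).
Then from the A sphere: z² = 51.76² − (x − 23.6)² − (y − 62.8)² with x = 13.698, y = 17.604, so z ≈ 23.203 ≈ 23.2 km.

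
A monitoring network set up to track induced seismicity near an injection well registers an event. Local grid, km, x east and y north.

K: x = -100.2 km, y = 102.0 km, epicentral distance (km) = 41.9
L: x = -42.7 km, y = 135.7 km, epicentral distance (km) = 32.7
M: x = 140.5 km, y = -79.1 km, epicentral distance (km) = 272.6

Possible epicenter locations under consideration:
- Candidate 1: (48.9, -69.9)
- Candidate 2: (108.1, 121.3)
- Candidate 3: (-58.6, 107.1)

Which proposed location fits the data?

Candidate 3

For each candidate, compare |candidate − station| to the reported distance:
Candidate 1: residuals K 185.7, L 192.4, M 180.5 → max 192.4 km
Candidate 2: residuals K 167.3, L 118.8, M 69.6 → max 167.3 km
Candidate 3: residuals K 0.0, L 0.0, M 0.0 → max 0.0 km
Only Candidate 3 has all residuals ≈ 0.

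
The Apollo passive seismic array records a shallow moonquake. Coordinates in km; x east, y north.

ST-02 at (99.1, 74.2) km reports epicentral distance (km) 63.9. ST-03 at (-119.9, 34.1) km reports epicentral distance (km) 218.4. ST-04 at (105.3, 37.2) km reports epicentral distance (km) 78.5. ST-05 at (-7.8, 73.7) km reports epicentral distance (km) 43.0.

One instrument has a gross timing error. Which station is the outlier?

Solve using three stations at a time. Using ST-02, ST-04, ST-05 (subtract circle equations pairwise → linear system) gives (x, y) ≈ (35.2, 72.6).
Distances from that point to each station vs reported:
  ST-02: calculated 63.9 vs reported 63.9 → residual 0.0 km
  ST-03: calculated 159.8 vs reported 218.4 → residual 58.6 km
  ST-04: calculated 78.5 vs reported 78.5 → residual 0.0 km
  ST-05: calculated 43.0 vs reported 43.0 → residual 0.0 km
ST-02, ST-04, ST-05 are mutually consistent (residuals ≈ 0); ST-03 is off by 58.6 km.

ST-03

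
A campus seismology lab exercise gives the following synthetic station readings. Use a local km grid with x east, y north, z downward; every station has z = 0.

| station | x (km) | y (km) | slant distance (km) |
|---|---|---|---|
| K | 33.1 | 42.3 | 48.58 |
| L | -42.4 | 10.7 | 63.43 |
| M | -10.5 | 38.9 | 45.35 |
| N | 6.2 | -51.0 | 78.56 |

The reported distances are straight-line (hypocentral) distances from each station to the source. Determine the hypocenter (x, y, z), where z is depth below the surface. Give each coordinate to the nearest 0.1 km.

x ≈ 9.5 km, y ≈ 19.0 km, depth ≈ 35.5 km

Each station gives a sphere (x−x_i)² + (y−y_i)² + z² = d_i² (stations at z=0).
Subtracting the K sphere from L and M: z² cancels, leaving linear equations in x and y:
-151.0 x − 63.2 y = -2636.00
-87.2 x − 6.8 y = -958.05
Solving: x ≈ 9.505, y ≈ 18.999 km (keep extra digits for the depth step; rounded: 9.5, 19.0).
Then from the K sphere: z² = 48.58² − (x − 33.1)² − (y − 42.3)² with x = 9.505, y = 18.999, so z ≈ 35.501 ≈ 35.5 km.
Check against N (with the unrounded solution): distance 78.56 ≈ 78.56 km. ✓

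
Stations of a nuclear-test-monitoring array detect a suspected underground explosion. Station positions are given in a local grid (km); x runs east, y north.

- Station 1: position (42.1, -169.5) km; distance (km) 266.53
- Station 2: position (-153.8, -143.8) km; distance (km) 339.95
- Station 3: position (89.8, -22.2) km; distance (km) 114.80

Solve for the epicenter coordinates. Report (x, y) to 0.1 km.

x ≈ 90.5 km, y ≈ 92.6 km

Circle about each station: (x − 42.1)² + (y + 169.5)² = 266.53²; (x + 153.8)² + (y + 143.8)² = 339.95²; (x − 89.8)² + (y + 22.2)² = 114.80².
Subtracting pairs of circle equations eliminates x²+y² and gives linear equations (the radical axes):
-391.8 x + 51.4 y = -30697.54
95.4 x + 294.6 y = 35913.42
Solving the 2×2 system: x ≈ 90.5, y ≈ 92.6 km.
Check against Station 1 (with the unrounded x, y): √((x − 42.1)²+(y + 169.5)²) = 266.53 ≈ 266.53 km. ✓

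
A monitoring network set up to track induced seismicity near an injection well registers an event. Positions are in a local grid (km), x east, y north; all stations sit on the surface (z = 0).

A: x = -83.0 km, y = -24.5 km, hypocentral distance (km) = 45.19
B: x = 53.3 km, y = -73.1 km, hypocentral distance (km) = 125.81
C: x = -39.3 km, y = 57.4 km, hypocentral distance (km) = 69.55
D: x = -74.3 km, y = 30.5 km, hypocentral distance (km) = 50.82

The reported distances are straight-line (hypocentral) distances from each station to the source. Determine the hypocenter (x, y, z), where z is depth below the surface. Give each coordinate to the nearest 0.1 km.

(-50.3, -6.4, 25.4)

Each station gives a sphere (x−x_i)² + (y−y_i)² + z² = d_i² (stations at z=0).
Subtracting the A sphere from B and C: z² cancels, leaving linear equations in x and y:
272.6 x − 97.2 y = -13090.77
87.4 x + 163.8 y = -5445.07
Solving: x ≈ -50.304, y ≈ -6.401 km (keep extra digits for the depth step; rounded: -50.3, -6.4).
Then from the A sphere: z² = 45.19² − (x + 83.0)² − (y + 24.5)² with x = -50.304, y = -6.401, so z ≈ 25.407 ≈ 25.4 km.
Check against D (with the unrounded solution): distance 50.82 ≈ 50.82 km. ✓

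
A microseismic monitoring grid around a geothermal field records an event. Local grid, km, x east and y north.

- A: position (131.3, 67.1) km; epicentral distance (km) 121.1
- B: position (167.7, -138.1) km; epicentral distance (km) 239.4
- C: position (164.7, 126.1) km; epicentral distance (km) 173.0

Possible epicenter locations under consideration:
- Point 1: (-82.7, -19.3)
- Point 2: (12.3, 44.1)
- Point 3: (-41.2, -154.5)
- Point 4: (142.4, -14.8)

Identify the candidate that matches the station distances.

For each candidate, compare |candidate − station| to the reported distance:
Point 1: residuals A 109.7, B 37.8, C 114.0 → max 114.0 km
Point 2: residuals A 0.1, B 0.1, C 0.1 → max 0.1 km
Point 3: residuals A 159.7, B 29.9, C 175.0 → max 175.0 km
Point 4: residuals A 38.5, B 113.5, C 30.3 → max 113.5 km
Only Point 2 has all residuals ≈ 0.

Point 2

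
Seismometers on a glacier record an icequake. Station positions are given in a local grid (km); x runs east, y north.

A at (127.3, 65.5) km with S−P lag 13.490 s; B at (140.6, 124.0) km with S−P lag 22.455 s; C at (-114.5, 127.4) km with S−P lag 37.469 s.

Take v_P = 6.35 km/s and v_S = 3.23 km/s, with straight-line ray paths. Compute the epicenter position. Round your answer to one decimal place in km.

Distance from S−P lag: d = Δt · v_P v_S / (v_P − v_S) = Δt · (6.35·3.23)/(6.35−3.23) ≈ 6.5739·Δt.
So d_A = 88.68, d_B = 147.62, d_C = 246.32 km.
Circle about each station: (x − 127.3)² + (y − 65.5)² = 88.68²; (x − 140.6)² + (y − 124.0)² = 147.62²; (x + 114.5)² + (y − 127.4)² = 246.32².
Subtracting the A equation from the B and C equations removes the quadratic terms:
26.6 x + 117.0 y = 721.30
-483.6 x + 123.8 y = -43963.93
Solving the 2×2 system: x ≈ 87.4, y ≈ -13.7 km.
Check against A (with the unrounded x, y): √((x − 127.3)²+(y − 65.5)²) = 88.69 ≈ 88.68 km. ✓

(87.4, -13.7)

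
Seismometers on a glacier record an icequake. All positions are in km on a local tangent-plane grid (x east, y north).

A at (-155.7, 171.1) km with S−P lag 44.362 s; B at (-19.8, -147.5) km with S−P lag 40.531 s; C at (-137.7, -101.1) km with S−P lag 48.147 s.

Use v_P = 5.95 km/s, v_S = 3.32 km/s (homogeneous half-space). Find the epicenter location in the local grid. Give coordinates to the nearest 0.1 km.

Distance from S−P lag: d = Δt · v_P v_S / (v_P − v_S) = Δt · (5.95·3.32)/(5.95−3.32) ≈ 7.5110·Δt.
So d_A = 333.20, d_B = 304.43, d_C = 361.63 km.
Circle about each station: (x + 155.7)² + (y − 171.1)² = 333.20²; (x + 19.8)² + (y + 147.5)² = 304.43²; (x + 137.7)² + (y + 101.1)² = 361.63².
Subtracting pairs of circle equations eliminates x²+y² and gives linear equations (the radical axes):
271.8 x − 637.2 y = -13024.79
36.0 x − 544.4 y = -44089.22
Solving the 2×2 system: x ≈ 168.0, y ≈ 92.1 km.

168.0 km east, 92.1 km north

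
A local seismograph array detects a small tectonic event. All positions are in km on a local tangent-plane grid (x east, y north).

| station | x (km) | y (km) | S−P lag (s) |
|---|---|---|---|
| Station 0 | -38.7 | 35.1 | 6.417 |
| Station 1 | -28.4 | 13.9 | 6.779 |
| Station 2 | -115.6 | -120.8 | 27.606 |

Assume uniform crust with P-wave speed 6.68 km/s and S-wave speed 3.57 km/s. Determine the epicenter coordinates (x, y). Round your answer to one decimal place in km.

Distance from S−P lag: d = Δt · v_P v_S / (v_P − v_S) = Δt · (6.68·3.57)/(6.68−3.57) ≈ 7.6680·Δt.
So d_Station 0 = 49.21, d_Station 1 = 51.98, d_Station 2 = 211.68 km.
Circle about each station: (x + 38.7)² + (y − 35.1)² = 49.21²; (x + 28.4)² + (y − 13.9)² = 51.98²; (x + 115.6)² + (y + 120.8)² = 211.68².
Subtracting the Station 0 equation from the Station 1 and Station 2 equations removes the quadratic terms:
20.6 x − 42.4 y = -2010.23
-153.8 x − 311.8 y = -17160.50
Solving the 2×2 system: x ≈ 7.8, y ≈ 51.2 km.

(7.8, 51.2)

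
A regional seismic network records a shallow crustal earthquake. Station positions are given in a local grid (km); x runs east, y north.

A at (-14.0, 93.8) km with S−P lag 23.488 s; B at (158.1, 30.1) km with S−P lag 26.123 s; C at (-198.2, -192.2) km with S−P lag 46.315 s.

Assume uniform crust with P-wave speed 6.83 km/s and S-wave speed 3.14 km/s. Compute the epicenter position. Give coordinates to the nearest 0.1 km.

Distance from S−P lag: d = Δt · v_P v_S / (v_P − v_S) = Δt · (6.83·3.14)/(6.83−3.14) ≈ 5.8120·Δt.
So d_A = 136.51, d_B = 151.83, d_C = 269.18 km.
Circle about each station: (x + 14.0)² + (y − 93.8)² = 136.51²; (x − 158.1)² + (y − 30.1)² = 151.83²; (x + 198.2)² + (y + 192.2)² = 269.18².
Subtracting the A equation from the B and C equations removes the quadratic terms:
344.2 x − 127.4 y = 12489.81
-368.4 x − 572.0 y = 13406.75
Solving the 2×2 system: x ≈ 22.3, y ≈ -37.8 km.

22.3 km east, -37.8 km north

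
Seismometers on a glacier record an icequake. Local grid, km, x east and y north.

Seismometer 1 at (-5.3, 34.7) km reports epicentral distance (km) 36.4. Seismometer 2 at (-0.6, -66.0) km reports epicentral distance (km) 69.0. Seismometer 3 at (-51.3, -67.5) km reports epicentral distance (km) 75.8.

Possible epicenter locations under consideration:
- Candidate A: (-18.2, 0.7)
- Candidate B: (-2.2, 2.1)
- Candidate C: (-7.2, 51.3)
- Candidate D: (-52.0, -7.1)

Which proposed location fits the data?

Candidate A

For each candidate, compare |candidate − station| to the reported distance:
Candidate A: residuals Seismometer 1 0.0, Seismometer 2 0.0, Seismometer 3 0.0 → max 0.0 km
Candidate B: residuals Seismometer 1 3.7, Seismometer 2 0.9, Seismometer 3 9.4 → max 9.4 km
Candidate C: residuals Seismometer 1 19.7, Seismometer 2 48.5, Seismometer 3 50.9 → max 50.9 km
Candidate D: residuals Seismometer 1 26.3, Seismometer 2 9.2, Seismometer 3 15.4 → max 26.3 km
Only Candidate A has all residuals ≈ 0.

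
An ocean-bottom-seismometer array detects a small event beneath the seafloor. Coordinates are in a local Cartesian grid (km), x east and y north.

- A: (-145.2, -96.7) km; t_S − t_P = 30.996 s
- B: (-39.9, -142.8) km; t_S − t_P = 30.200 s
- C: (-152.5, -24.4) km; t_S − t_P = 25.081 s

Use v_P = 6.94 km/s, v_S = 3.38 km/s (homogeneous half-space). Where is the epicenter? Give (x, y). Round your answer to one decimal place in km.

(-6.7, 53.4)

Distance from S−P lag: d = Δt · v_P v_S / (v_P − v_S) = Δt · (6.94·3.38)/(6.94−3.38) ≈ 6.5891·Δt.
So d_A = 204.24, d_B = 198.99, d_C = 165.26 km.
Circle about each station: (x + 145.2)² + (y + 96.7)² = 204.24²; (x + 39.9)² + (y + 142.8)² = 198.99²; (x + 152.5)² + (y + 24.4)² = 165.26².
Subtracting the A equation from the B and C equations removes the quadratic terms:
210.6 x − 92.2 y = -6333.12
-14.6 x + 144.6 y = 7820.79
Solving the 2×2 system: x ≈ -6.7, y ≈ 53.4 km.
Check against A (with the unrounded x, y): √((x + 145.2)²+(y + 96.7)²) = 204.25 ≈ 204.24 km. ✓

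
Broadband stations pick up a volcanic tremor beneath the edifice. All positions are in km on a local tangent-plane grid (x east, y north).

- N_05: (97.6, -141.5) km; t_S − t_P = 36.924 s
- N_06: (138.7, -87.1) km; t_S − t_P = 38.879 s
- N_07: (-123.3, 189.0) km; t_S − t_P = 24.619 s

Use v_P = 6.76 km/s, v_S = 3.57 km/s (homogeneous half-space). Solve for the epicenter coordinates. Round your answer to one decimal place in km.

x ≈ -141.1 km, y ≈ 3.6 km

Distance from S−P lag: d = Δt · v_P v_S / (v_P − v_S) = Δt · (6.76·3.57)/(6.76−3.57) ≈ 7.5653·Δt.
So d_N_05 = 279.34, d_N_06 = 294.13, d_N_07 = 186.25 km.
Circle about each station: (x − 97.6)² + (y + 141.5)² = 279.34²; (x − 138.7)² + (y + 87.1)² = 294.13²; (x + 123.3)² + (y − 189.0)² = 186.25².
Subtracting the N_05 equation from the N_06 and N_07 equations removes the quadratic terms:
82.2 x + 108.8 y = -11205.53
-441.8 x + 661.0 y = 64717.65
Solving the 2×2 system: x ≈ -141.1, y ≈ 3.6 km.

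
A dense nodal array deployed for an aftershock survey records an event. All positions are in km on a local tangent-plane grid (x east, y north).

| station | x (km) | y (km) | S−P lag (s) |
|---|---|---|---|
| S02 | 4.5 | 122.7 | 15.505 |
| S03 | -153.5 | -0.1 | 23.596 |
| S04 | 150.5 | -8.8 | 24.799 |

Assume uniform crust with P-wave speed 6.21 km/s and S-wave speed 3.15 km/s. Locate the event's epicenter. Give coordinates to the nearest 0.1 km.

(-4.6, 24.0)

Distance from S−P lag: d = Δt · v_P v_S / (v_P − v_S) = Δt · (6.21·3.15)/(6.21−3.15) ≈ 6.3926·Δt.
So d_S02 = 99.12, d_S03 = 150.84, d_S04 = 158.53 km.
Circle about each station: (x − 4.5)² + (y − 122.7)² = 99.12²; (x + 153.5)² + (y + 0.1)² = 150.84²; (x − 150.5)² + (y + 8.8)² = 158.53².
Subtracting the S02 equation from the S03 and S04 equations removes the quadratic terms:
-316.0 x − 245.6 y = -4441.21
292.0 x − 263.0 y = -7654.84
Solving the 2×2 system: x ≈ -4.6, y ≈ 24.0 km.
Check against S02 (with the unrounded x, y): √((x − 4.5)²+(y − 122.7)²) = 99.12 ≈ 99.12 km. ✓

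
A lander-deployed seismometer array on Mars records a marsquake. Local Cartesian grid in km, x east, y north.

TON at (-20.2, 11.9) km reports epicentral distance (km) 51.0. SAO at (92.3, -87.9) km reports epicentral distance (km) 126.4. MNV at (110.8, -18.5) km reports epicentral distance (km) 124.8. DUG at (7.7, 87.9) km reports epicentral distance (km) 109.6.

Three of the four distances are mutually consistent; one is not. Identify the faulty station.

Solve using three stations at a time. Using SAO, MNV, DUG (subtract circle equations pairwise → linear system) gives (x, y) ≈ (-14.0, -19.5).
Distances from that point to each station vs reported:
  TON: calculated 32.0 vs reported 51.0 → residual 19.0 km
  SAO: calculated 126.4 vs reported 126.4 → residual 0.0 km
  MNV: calculated 124.8 vs reported 124.8 → residual 0.0 km
  DUG: calculated 109.6 vs reported 109.6 → residual 0.0 km
SAO, MNV, DUG are mutually consistent (residuals ≈ 0); TON is off by 19.0 km.

TON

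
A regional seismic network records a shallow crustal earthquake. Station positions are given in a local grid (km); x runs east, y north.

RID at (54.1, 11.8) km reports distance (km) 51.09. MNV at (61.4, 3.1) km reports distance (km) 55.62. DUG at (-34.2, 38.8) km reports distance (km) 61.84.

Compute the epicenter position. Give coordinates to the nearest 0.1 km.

Circle about each station: (x − 54.1)² + (y − 11.8)² = 51.09²; (x − 61.4)² + (y − 3.1)² = 55.62²; (x + 34.2)² + (y − 38.8)² = 61.84².
Subtracting pairs of circle equations eliminates x²+y² and gives linear equations (the radical axes):
14.6 x − 17.4 y = 230.12
-176.6 x + 54.0 y = -1604.97
Solving the 2×2 system: x ≈ 6.8, y ≈ -7.5 km.

(6.8, -7.5)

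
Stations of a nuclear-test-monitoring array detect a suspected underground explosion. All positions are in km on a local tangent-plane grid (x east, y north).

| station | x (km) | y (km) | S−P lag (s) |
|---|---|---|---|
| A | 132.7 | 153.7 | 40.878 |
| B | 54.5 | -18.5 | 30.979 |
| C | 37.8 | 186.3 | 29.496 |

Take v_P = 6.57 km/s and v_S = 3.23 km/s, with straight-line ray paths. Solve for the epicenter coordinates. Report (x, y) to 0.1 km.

x ≈ -116.2 km, y ≈ 79.5 km

Distance from S−P lag: d = Δt · v_P v_S / (v_P − v_S) = Δt · (6.57·3.23)/(6.57−3.23) ≈ 6.3536·Δt.
So d_A = 259.72, d_B = 196.83, d_C = 187.41 km.
Circle about each station: (x − 132.7)² + (y − 153.7)² = 259.72²; (x − 54.5)² + (y + 18.5)² = 196.83²; (x − 37.8)² + (y − 186.3)² = 187.41².
Subtracting pairs of circle equations eliminates x²+y² and gives linear equations (the radical axes):
-156.4 x − 344.4 y = -9208.05
-189.8 x + 65.2 y = 27235.52
Solving the 2×2 system: x ≈ -116.2, y ≈ 79.5 km.
Check against A (with the unrounded x, y): √((x − 132.7)²+(y − 153.7)²) = 259.71 ≈ 259.72 km. ✓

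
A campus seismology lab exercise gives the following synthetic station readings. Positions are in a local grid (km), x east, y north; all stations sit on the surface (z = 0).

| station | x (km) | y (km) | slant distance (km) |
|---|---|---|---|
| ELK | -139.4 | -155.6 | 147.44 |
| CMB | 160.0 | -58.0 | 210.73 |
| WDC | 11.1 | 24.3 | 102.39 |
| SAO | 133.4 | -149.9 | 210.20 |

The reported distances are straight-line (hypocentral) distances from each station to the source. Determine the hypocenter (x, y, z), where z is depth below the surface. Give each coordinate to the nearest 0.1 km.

Each station gives a sphere (x−x_i)² + (y−y_i)² + z² = d_i² (stations at z=0).
Subtracting the ELK sphere from CMB and WDC: z² cancels, leaving linear equations in x and y:
598.8 x + 195.2 y = -37348.30
301.0 x + 359.8 y = -31675.18
Solving: x ≈ -46.300, y ≈ -49.302 km (keep extra digits for the depth step; rounded: -46.3, -49.3).
Then from the ELK sphere: z² = 147.44² − (x + 139.4)² − (y + 155.6)² with x = -46.300, y = -49.302, so z ≈ 42.091 ≈ 42.1 km.

(-46.3, -49.3, 42.1)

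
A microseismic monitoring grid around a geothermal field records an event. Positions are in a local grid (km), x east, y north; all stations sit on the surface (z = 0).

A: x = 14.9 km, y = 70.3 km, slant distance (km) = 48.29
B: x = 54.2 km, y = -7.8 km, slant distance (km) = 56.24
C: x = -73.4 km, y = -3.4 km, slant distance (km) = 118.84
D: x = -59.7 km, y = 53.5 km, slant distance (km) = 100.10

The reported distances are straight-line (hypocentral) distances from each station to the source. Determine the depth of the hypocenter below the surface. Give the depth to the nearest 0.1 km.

Each station gives a sphere (x−x_i)² + (y−y_i)² + z² = d_i² (stations at z=0).
Subtracting the A sphere from B and C: z² cancels, leaving linear equations in x and y:
78.6 x − 156.2 y = -2996.63
-176.6 x − 147.4 y = -11556.00
Solving: x ≈ 34.805, y ≈ 36.699 km (keep extra digits for the depth step; rounded: 34.8, 36.7).
Then from the A sphere: z² = 48.29² − (x − 14.9)² − (y − 70.3)² with x = 34.805, y = 36.699, so z ≈ 28.402 ≈ 28.4 km.

z ≈ 28.4 km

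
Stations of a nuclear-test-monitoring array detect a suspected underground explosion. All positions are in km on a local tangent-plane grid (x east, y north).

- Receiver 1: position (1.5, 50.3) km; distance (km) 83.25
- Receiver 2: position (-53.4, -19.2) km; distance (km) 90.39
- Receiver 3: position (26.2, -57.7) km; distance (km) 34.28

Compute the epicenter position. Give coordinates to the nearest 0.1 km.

x ≈ 36.8 km, y ≈ -25.1 km

Circle about each station: (x − 1.5)² + (y − 50.3)² = 83.25²; (x + 53.4)² + (y + 19.2)² = 90.39²; (x − 26.2)² + (y + 57.7)² = 34.28².
Subtracting pairs of circle equations eliminates x²+y² and gives linear equations (the radical axes):
-109.8 x − 139.0 y = -551.93
49.4 x − 216.0 y = 7238.83
Solving the 2×2 system: x ≈ 36.8, y ≈ -25.1 km.
Check against Receiver 1 (with the unrounded x, y): √((x − 1.5)²+(y − 50.3)²) = 83.25 ≈ 83.25 km. ✓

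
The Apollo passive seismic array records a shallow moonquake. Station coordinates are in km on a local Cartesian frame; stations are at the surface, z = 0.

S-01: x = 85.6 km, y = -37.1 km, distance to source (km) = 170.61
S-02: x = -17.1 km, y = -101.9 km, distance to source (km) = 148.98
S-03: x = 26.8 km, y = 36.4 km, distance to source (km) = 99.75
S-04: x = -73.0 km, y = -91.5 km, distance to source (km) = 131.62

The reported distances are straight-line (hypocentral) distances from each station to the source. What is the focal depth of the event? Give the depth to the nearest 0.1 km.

z ≈ 40.3 km

Each station gives a sphere (x−x_i)² + (y−y_i)² + z² = d_i² (stations at z=0).
Subtracting the S-01 sphere from S-02 and S-03: z² cancels, leaving linear equations in x and y:
-205.4 x − 129.6 y = 8884.98
-117.6 x + 147.0 y = 12497.14
Solving: x ≈ -64.394, y ≈ 33.499 km (keep extra digits for the depth step; rounded: -64.4, 33.5).
Then from the S-01 sphere: z² = 170.61² − (x − 85.6)² − (y + 37.1)² with x = -64.394, y = 33.499, so z ≈ 40.316 ≈ 40.3 km.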